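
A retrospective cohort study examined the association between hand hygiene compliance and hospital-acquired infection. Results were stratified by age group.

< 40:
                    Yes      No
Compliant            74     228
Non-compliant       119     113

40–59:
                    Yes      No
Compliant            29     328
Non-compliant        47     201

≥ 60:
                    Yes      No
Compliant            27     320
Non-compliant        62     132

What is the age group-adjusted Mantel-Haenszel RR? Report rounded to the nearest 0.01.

RR_MH = Σ(aᵢ·n₀ᵢ/nᵢ) / Σ(cᵢ·n₁ᵢ/nᵢ), with n₁ᵢ = aᵢ+bᵢ (exposed), n₀ᵢ = cᵢ+dᵢ (unexposed), nᵢ = n₁ᵢ+n₀ᵢ.
Stratum 1 (< 40): n₁ = 302, n₀ = 232, n = 534; a·n₀/n = 74·232/534 = 32.1498; c·n₁/n = 119·302/534 = 67.2996
Stratum 2 (40–59): n₁ = 357, n₀ = 248, n = 605; a·n₀/n = 29·248/605 = 11.8876; c·n₁/n = 47·357/605 = 27.7339
Stratum 3 (≥ 60): n₁ = 347, n₀ = 194, n = 541; a·n₀/n = 27·194/541 = 9.6821; c·n₁/n = 62·347/541 = 39.7671
RR_MH = (32.1498 + 11.8876 + 9.6821) / (67.2996 + 27.7339 + 39.7671) = 53.7195 / 134.8006 = 0.39851

0.40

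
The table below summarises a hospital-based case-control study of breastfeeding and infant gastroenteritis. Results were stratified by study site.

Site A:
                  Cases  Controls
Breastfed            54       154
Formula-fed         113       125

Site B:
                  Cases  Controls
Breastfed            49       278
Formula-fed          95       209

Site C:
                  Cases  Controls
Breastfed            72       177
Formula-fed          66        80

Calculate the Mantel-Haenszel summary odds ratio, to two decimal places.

OR_MH = Σ(aᵢdᵢ/nᵢ) / Σ(bᵢcᵢ/nᵢ), where nᵢ is the stratum total.
Stratum 1 (Site A): n = 446; a·d/n = 54·125/446 = 15.1345; b·c/n = 154·113/446 = 39.0179
Stratum 2 (Site B): n = 631; a·d/n = 49·209/631 = 16.2298; b·c/n = 278·95/631 = 41.8542
Stratum 3 (Site C): n = 395; a·d/n = 72·80/395 = 14.5823; b·c/n = 177·66/395 = 29.5747
OR_MH = (15.1345 + 16.2298 + 14.5823) / (39.0179 + 41.8542 + 29.5747) = 45.9466 / 110.4468 = 0.41601

0.42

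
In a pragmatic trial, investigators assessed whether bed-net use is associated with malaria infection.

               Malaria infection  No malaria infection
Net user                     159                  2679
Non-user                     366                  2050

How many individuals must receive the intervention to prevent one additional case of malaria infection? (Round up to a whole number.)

Risk in treated group = 159/2838 = 0.05603; risk in control = 366/2416 = 0.15149.
Absolute risk reduction = 0.15149 − 0.05603 = 0.09546
NNT = 1 / ARR = 1 / 0.09546 = 10.475 → round up → 11

11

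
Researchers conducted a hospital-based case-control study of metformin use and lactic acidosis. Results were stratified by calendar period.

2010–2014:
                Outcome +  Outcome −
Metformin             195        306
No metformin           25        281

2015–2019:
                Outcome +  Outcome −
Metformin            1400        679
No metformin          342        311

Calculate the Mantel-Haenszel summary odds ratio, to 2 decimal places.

2.41

OR_MH = Σ(aᵢdᵢ/nᵢ) / Σ(bᵢcᵢ/nᵢ), where nᵢ is the stratum total.
Stratum 1 (2010–2014): n = 807; a·d/n = 195·281/807 = 67.8996; b·c/n = 306·25/807 = 9.4796
Stratum 2 (2015–2019): n = 2732; a·d/n = 1400·311/2732 = 159.3704; b·c/n = 679·342/2732 = 84.9993
OR_MH = (67.8996 + 159.3704) / (9.4796 + 84.9993) = 227.2701 / 94.4788 = 2.40551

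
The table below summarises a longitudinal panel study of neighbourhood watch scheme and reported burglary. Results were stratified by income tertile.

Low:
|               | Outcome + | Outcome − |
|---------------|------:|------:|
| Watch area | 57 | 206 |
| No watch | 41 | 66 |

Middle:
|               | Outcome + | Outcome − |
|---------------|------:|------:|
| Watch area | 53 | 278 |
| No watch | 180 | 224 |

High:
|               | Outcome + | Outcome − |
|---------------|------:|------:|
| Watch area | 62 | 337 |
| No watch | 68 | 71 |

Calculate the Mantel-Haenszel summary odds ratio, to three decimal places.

OR_MH = Σ(aᵢdᵢ/nᵢ) / Σ(bᵢcᵢ/nᵢ), where nᵢ is the stratum total.
Stratum 1 (Low): n = 370; a·d/n = 57·66/370 = 10.1676; b·c/n = 206·41/370 = 22.8270
Stratum 2 (Middle): n = 735; a·d/n = 53·224/735 = 16.1524; b·c/n = 278·180/735 = 68.0816
Stratum 3 (High): n = 538; a·d/n = 62·71/538 = 8.1822; b·c/n = 337·68/538 = 42.5948
OR_MH = (10.1676 + 16.1524 + 8.1822) / (22.8270 + 68.0816 + 42.5948) = 34.5021 / 133.5035 = 0.25844

0.258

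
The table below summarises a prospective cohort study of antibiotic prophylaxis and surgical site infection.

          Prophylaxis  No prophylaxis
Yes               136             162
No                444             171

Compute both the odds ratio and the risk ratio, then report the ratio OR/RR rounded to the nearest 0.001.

0.671

Reading the table with exposure as columns: a = 136 (Prophylaxis, case), b = 444 (Prophylaxis, non-case), c = 162 (No prophylaxis, case), d = 171.
OR = (136·171)/(444·162) = 23256/71928 = 0.32332
Risk in exposed = 136/580 = 0.23448; risk in unexposed = 162/333 = 0.48649; RR = 0.48199
OR/RR = 0.32332 / 0.48199 = 0.67081
The outcome is not rare, so the OR lies further from 1 than the RR.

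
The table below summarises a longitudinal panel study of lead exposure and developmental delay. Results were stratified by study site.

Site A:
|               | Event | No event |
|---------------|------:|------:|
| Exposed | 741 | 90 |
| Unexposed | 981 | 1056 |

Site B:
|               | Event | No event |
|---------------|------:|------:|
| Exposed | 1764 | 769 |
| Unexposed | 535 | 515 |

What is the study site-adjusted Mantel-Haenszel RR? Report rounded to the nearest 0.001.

1.575

RR_MH = Σ(aᵢ·n₀ᵢ/nᵢ) / Σ(cᵢ·n₁ᵢ/nᵢ), with n₁ᵢ = aᵢ+bᵢ (exposed), n₀ᵢ = cᵢ+dᵢ (unexposed), nᵢ = n₁ᵢ+n₀ᵢ.
Stratum 1 (Site A): n₁ = 831, n₀ = 2037, n = 2868; a·n₀/n = 741·2037/2868 = 526.2960; c·n₁/n = 981·831/2868 = 284.2437
Stratum 2 (Site B): n₁ = 2533, n₀ = 1050, n = 3583; a·n₀/n = 1764·1050/3583 = 516.9411; c·n₁/n = 535·2533/3583 = 378.2180
RR_MH = (526.2960 + 516.9411) / (284.2437 + 378.2180) = 1043.2371 / 662.4617 = 1.57479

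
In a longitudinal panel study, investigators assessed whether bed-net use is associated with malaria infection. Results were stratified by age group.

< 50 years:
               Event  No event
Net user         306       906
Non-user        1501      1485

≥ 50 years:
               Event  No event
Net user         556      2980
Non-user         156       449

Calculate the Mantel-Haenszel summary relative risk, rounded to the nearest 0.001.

0.528

RR_MH = Σ(aᵢ·n₀ᵢ/nᵢ) / Σ(cᵢ·n₁ᵢ/nᵢ), with n₁ᵢ = aᵢ+bᵢ (exposed), n₀ᵢ = cᵢ+dᵢ (unexposed), nᵢ = n₁ᵢ+n₀ᵢ.
Stratum 1 (< 50 years): n₁ = 1212, n₀ = 2986, n = 4198; a·n₀/n = 306·2986/4198 = 217.6551; c·n₁/n = 1501·1212/4198 = 433.3521
Stratum 2 (≥ 50 years): n₁ = 3536, n₀ = 605, n = 4141; a·n₀/n = 556·605/4141 = 81.2316; c·n₁/n = 156·3536/4141 = 133.2084
RR_MH = (217.6551 + 81.2316) / (433.3521 + 133.2084) = 298.8867 / 566.5605 = 0.52755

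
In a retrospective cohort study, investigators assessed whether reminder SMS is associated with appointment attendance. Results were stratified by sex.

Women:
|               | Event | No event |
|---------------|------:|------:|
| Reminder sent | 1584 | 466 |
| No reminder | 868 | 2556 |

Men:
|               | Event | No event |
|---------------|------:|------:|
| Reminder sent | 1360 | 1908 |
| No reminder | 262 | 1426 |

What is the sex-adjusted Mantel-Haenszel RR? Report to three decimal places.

RR_MH = Σ(aᵢ·n₀ᵢ/nᵢ) / Σ(cᵢ·n₁ᵢ/nᵢ), with n₁ᵢ = aᵢ+bᵢ (exposed), n₀ᵢ = cᵢ+dᵢ (unexposed), nᵢ = n₁ᵢ+n₀ᵢ.
Stratum 1 (Women): n₁ = 2050, n₀ = 3424, n = 5474; a·n₀/n = 1584·3424/5474 = 990.7958; c·n₁/n = 868·2050/5474 = 325.0639
Stratum 2 (Men): n₁ = 3268, n₀ = 1688, n = 4956; a·n₀/n = 1360·1688/4956 = 463.2123; c·n₁/n = 262·3268/4956 = 172.7635
RR_MH = (990.7958 + 463.2123) / (325.0639 + 172.7635) = 1454.0080 / 497.8275 = 2.92071

2.921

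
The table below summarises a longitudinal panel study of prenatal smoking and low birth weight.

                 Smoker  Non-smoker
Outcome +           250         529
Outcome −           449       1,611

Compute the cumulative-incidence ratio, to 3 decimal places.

1.447

Reading the table with exposure as columns: a = 250 (Smoker, case), b = 449 (Smoker, non-case), c = 529 (Non-smoker, case), d = 1611.
Risk in exposed = 250/699 = 0.35765; risk in unexposed = 529/2140 = 0.24720.
RR = 0.35765 / 0.24720 = 1.44684
The risk among the exposed is 1.45 times that among the unexposed.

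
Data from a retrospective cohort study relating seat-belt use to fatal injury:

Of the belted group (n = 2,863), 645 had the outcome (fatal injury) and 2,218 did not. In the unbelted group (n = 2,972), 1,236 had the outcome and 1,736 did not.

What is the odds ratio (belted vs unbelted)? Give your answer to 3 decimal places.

From the description: a = 645, b = 2218, c = 1236, d = 1736.
OR = (a·d)/(b·c) = (645 × 1736) / (2218 × 1236) = 1119720 / 2741448 = 0.40844
Exposure is associated with lower odds of fatal injury (OR = 0.41 < 1).

0.408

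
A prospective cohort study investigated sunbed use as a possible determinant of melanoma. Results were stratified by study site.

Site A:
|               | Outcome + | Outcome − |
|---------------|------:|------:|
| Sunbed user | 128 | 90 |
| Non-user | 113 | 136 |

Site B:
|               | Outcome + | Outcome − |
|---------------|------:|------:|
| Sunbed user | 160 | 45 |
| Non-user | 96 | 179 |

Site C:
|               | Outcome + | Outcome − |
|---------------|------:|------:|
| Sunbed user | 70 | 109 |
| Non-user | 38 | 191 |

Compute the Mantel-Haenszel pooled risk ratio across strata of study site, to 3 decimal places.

RR_MH = Σ(aᵢ·n₀ᵢ/nᵢ) / Σ(cᵢ·n₁ᵢ/nᵢ), with n₁ᵢ = aᵢ+bᵢ (exposed), n₀ᵢ = cᵢ+dᵢ (unexposed), nᵢ = n₁ᵢ+n₀ᵢ.
Stratum 1 (Site A): n₁ = 218, n₀ = 249, n = 467; a·n₀/n = 128·249/467 = 68.2484; c·n₁/n = 113·218/467 = 52.7495
Stratum 2 (Site B): n₁ = 205, n₀ = 275, n = 480; a·n₀/n = 160·275/480 = 91.6667; c·n₁/n = 96·205/480 = 41.0000
Stratum 3 (Site C): n₁ = 179, n₀ = 229, n = 408; a·n₀/n = 70·229/408 = 39.2892; c·n₁/n = 38·179/408 = 16.6716
RR_MH = (68.2484 + 91.6667 + 39.2892) / (52.7495 + 41.0000 + 16.6716) = 199.2043 / 110.4210 = 1.80404

1.804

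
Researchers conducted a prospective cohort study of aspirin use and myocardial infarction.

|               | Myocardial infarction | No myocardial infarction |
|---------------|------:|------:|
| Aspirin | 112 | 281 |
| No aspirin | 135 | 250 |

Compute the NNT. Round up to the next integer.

16

Risk in treated group = 112/393 = 0.28499; risk in control = 135/385 = 0.35065.
Absolute risk reduction = 0.35065 − 0.28499 = 0.06566
NNT = 1 / ARR = 1 / 0.06566 = 15.229 → round up → 16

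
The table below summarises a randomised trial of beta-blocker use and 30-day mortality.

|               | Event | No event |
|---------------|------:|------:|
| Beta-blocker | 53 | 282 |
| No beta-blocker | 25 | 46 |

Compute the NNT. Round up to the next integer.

6

Risk in treated group = 53/335 = 0.15821; risk in control = 25/71 = 0.35211.
Absolute risk reduction = 0.35211 − 0.15821 = 0.19390
NNT = 1 / ARR = 1 / 0.19390 = 5.157 → round up → 6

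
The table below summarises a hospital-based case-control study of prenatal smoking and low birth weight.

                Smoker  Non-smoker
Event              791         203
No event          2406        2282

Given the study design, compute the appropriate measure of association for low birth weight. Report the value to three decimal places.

3.696

Reading the table with exposure as columns: a = 791 (Smoker, case), b = 2406 (Smoker, non-case), c = 203 (Non-smoker, case), d = 2282.
This is a hospital-based case-control study: participants were sampled on outcome status, so risks in the source population cannot be estimated directly — relative risk is not valid here. The odds ratio is the appropriate measure.
OR = (a·d)/(b·c) = (791 × 2282) / (2406 × 203) = 1805062 / 488418 = 3.69573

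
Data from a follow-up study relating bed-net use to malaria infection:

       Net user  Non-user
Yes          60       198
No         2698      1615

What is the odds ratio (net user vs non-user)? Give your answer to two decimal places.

0.18

Reading the table with exposure as columns: a = 60 (Net user, case), b = 2698 (Net user, non-case), c = 198 (Non-user, case), d = 1615.
OR = (a·d)/(b·c) = (60 × 1615) / (2698 × 198) = 96900 / 534204 = 0.18139
Exposure is associated with lower odds of malaria infection (OR = 0.18 < 1).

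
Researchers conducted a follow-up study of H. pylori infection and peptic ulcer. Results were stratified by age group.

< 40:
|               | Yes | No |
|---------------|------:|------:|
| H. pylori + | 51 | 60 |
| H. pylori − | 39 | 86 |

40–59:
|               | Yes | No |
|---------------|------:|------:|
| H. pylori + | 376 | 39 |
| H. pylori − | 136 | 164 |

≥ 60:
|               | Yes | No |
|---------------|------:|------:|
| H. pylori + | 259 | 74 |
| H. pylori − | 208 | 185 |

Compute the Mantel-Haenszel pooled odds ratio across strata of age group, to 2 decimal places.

4.43

OR_MH = Σ(aᵢdᵢ/nᵢ) / Σ(bᵢcᵢ/nᵢ), where nᵢ is the stratum total.
Stratum 1 (< 40): n = 236; a·d/n = 51·86/236 = 18.5847; b·c/n = 60·39/236 = 9.9153
Stratum 2 (40–59): n = 715; a·d/n = 376·164/715 = 86.2434; b·c/n = 39·136/715 = 7.4182
Stratum 3 (≥ 60): n = 726; a·d/n = 259·185/726 = 65.9986; b·c/n = 74·208/726 = 21.2011
OR_MH = (18.5847 + 86.2434 + 65.9986) / (9.9153 + 7.4182 + 21.2011) = 170.8267 / 38.5345 = 4.43308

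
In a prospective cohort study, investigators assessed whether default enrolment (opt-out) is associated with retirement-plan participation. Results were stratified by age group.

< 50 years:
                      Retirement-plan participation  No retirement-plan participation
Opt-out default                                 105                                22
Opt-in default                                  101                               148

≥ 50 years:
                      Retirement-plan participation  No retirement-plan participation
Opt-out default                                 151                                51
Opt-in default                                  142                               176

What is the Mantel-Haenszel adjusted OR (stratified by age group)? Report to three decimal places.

4.660

OR_MH = Σ(aᵢdᵢ/nᵢ) / Σ(bᵢcᵢ/nᵢ), where nᵢ is the stratum total.
Stratum 1 (< 50 years): n = 376; a·d/n = 105·148/376 = 41.3298; b·c/n = 22·101/376 = 5.9096
Stratum 2 (≥ 50 years): n = 520; a·d/n = 151·176/520 = 51.1077; b·c/n = 51·142/520 = 13.9269
OR_MH = (41.3298 + 51.1077) / (5.9096 + 13.9269) = 92.4375 / 19.8365 = 4.65997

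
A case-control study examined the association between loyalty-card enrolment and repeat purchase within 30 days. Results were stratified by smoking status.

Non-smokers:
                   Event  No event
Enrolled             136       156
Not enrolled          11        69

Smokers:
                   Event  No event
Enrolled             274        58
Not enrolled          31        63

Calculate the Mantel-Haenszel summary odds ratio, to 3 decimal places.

OR_MH = Σ(aᵢdᵢ/nᵢ) / Σ(bᵢcᵢ/nᵢ), where nᵢ is the stratum total.
Stratum 1 (Non-smokers): n = 372; a·d/n = 136·69/372 = 25.2258; b·c/n = 156·11/372 = 4.6129
Stratum 2 (Smokers): n = 426; a·d/n = 274·63/426 = 40.5211; b·c/n = 58·31/426 = 4.2207
OR_MH = (25.2258 + 40.5211) / (4.6129 + 4.2207) = 65.7469 / 8.8336 = 7.44286

7.443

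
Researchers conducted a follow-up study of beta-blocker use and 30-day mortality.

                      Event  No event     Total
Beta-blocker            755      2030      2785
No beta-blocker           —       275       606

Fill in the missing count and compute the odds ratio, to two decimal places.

0.31

The missing cell is in the unexposed row: 606 − 275 = 331.
So a = 755, b = 2030, c = 331, d = 275.
OR = (a·d)/(b·c) = (755 × 275) / (2030 × 331) = 207625 / 671930 = 0.30900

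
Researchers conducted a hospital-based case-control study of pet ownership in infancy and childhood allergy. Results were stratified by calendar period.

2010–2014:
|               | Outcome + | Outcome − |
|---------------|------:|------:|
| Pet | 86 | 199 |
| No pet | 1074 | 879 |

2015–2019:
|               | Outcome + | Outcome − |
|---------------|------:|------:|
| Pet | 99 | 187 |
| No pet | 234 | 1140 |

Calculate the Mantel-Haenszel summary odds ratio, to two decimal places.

OR_MH = Σ(aᵢdᵢ/nᵢ) / Σ(bᵢcᵢ/nᵢ), where nᵢ is the stratum total.
Stratum 1 (2010–2014): n = 2238; a·d/n = 86·879/2238 = 33.7775; b·c/n = 199·1074/2238 = 95.4987
Stratum 2 (2015–2019): n = 1660; a·d/n = 99·1140/1660 = 67.9880; b·c/n = 187·234/1660 = 26.3602
OR_MH = (33.7775 + 67.9880) / (95.4987 + 26.3602) = 101.7654 / 121.8589 = 0.83511

0.84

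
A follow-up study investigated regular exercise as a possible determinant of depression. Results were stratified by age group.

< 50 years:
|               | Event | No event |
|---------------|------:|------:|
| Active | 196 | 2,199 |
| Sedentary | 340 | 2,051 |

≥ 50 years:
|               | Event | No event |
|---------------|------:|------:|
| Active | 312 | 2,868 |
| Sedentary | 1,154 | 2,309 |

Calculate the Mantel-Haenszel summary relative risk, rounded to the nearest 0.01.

0.36

RR_MH = Σ(aᵢ·n₀ᵢ/nᵢ) / Σ(cᵢ·n₁ᵢ/nᵢ), with n₁ᵢ = aᵢ+bᵢ (exposed), n₀ᵢ = cᵢ+dᵢ (unexposed), nᵢ = n₁ᵢ+n₀ᵢ.
Stratum 1 (< 50 years): n₁ = 2395, n₀ = 2391, n = 4786; a·n₀/n = 196·2391/4786 = 97.9181; c·n₁/n = 340·2395/4786 = 170.1421
Stratum 2 (≥ 50 years): n₁ = 3180, n₀ = 3463, n = 6643; a·n₀/n = 312·3463/6643 = 162.6458; c·n₁/n = 1154·3180/6643 = 552.4191
RR_MH = (97.9181 + 162.6458) / (170.1421 + 552.4191) = 260.5639 / 722.5612 = 0.36061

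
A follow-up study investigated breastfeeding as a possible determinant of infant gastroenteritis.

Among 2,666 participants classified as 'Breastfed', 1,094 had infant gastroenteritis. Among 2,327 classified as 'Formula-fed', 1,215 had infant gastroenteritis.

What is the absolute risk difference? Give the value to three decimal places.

From the description: a = 1094, b = 1572, c = 1215, d = 1112.
Risk in exposed = 1094/2666 = 0.410353; risk in unexposed = 1215/2327 = 0.522131.
Risk difference = 0.410353 − 0.522131 = -0.111779

-0.112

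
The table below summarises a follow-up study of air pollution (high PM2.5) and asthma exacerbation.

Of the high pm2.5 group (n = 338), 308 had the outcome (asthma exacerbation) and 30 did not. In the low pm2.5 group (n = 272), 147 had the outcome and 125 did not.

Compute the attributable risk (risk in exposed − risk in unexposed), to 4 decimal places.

0.3708

From the description: a = 308, b = 30, c = 147, d = 125.
Risk in exposed = 308/338 = 0.911243; risk in unexposed = 147/272 = 0.540441.
Risk difference = 0.911243 − 0.540441 = 0.370801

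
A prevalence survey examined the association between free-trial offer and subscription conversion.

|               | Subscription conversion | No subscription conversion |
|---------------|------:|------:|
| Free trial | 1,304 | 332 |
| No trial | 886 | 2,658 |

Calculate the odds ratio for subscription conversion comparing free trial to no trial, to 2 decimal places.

11.78

Cells: a = 1304, b = 332, c = 886, d = 2658.
OR = (a·d)/(b·c) = (1304 × 2658) / (332 × 886) = 3466032 / 294152 = 11.78313
The odds of subscription conversion are about 11.78 times as high in the free trial group.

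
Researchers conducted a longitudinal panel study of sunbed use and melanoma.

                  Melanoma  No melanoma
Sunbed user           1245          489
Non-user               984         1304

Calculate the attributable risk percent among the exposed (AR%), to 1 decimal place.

40.1

Cells: a = 1245, b = 489, c = 984, d = 1304.
Risk in exposed = 1245/1734 = 0.71799; risk in unexposed = 984/2288 = 0.43007.
RR = 0.71799/0.43007 = 1.66948
AR% = (RR − 1)/RR × 100 = (1.66948 − 1)/1.66948 × 100 = 40.1011%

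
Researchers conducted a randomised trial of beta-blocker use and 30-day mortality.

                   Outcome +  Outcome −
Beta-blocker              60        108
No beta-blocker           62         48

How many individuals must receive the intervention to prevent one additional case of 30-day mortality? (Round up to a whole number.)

5

Risk in treated group = 60/168 = 0.35714; risk in control = 62/110 = 0.56364.
Absolute risk reduction = 0.56364 − 0.35714 = 0.20649
NNT = 1 / ARR = 1 / 0.20649 = 4.843 → round up → 5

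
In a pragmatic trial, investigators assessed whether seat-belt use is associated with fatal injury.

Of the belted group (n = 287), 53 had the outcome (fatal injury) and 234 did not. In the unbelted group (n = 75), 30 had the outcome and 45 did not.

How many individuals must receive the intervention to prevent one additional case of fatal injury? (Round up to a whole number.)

5

Risk in treated group = 53/287 = 0.18467; risk in control = 30/75 = 0.40000.
Absolute risk reduction = 0.40000 − 0.18467 = 0.21533
NNT = 1 / ARR = 1 / 0.21533 = 4.644 → round up → 5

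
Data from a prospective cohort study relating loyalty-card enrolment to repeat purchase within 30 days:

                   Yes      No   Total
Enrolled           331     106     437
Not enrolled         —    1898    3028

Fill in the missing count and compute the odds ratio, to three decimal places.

The missing cell is in the unexposed row: 3028 − 1898 = 1130.
So a = 331, b = 106, c = 1130, d = 1898.
OR = (a·d)/(b·c) = (331 × 1898) / (106 × 1130) = 628238 / 119780 = 5.24493

5.245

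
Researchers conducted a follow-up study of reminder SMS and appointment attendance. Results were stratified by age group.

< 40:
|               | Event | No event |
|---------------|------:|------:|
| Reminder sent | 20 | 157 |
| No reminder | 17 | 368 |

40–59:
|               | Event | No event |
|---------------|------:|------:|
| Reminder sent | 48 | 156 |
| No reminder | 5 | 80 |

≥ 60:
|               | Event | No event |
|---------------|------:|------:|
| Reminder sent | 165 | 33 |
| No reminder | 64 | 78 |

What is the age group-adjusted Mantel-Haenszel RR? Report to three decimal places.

2.096

RR_MH = Σ(aᵢ·n₀ᵢ/nᵢ) / Σ(cᵢ·n₁ᵢ/nᵢ), with n₁ᵢ = aᵢ+bᵢ (exposed), n₀ᵢ = cᵢ+dᵢ (unexposed), nᵢ = n₁ᵢ+n₀ᵢ.
Stratum 1 (< 40): n₁ = 177, n₀ = 385, n = 562; a·n₀/n = 20·385/562 = 13.7011; c·n₁/n = 17·177/562 = 5.3541
Stratum 2 (40–59): n₁ = 204, n₀ = 85, n = 289; a·n₀/n = 48·85/289 = 14.1176; c·n₁/n = 5·204/289 = 3.5294
Stratum 3 (≥ 60): n₁ = 198, n₀ = 142, n = 340; a·n₀/n = 165·142/340 = 68.9118; c·n₁/n = 64·198/340 = 37.2706
RR_MH = (13.7011 + 14.1176 + 68.9118) / (5.3541 + 3.5294 + 37.2706) = 96.7305 / 46.1541 = 2.09582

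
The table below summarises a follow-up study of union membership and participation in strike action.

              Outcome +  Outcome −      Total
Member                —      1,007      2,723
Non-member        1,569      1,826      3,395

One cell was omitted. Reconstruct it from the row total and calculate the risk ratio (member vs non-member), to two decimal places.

1.36

The missing cell is in the exposed row: 2723 − 1007 = 1716.
So a = 1716, b = 1007, c = 1569, d = 1826.
RR = [a/(a+b)] / [c/(c+d)] = (1716/2723) / (1569/3395) = 0.63019/0.46215 = 1.36360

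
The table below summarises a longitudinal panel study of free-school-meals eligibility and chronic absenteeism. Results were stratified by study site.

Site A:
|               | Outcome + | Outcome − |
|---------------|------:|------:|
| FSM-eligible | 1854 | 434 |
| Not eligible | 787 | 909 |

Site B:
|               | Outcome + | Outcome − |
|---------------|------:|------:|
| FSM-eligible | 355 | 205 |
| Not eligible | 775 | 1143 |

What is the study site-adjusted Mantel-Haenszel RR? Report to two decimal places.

1.70

RR_MH = Σ(aᵢ·n₀ᵢ/nᵢ) / Σ(cᵢ·n₁ᵢ/nᵢ), with n₁ᵢ = aᵢ+bᵢ (exposed), n₀ᵢ = cᵢ+dᵢ (unexposed), nᵢ = n₁ᵢ+n₀ᵢ.
Stratum 1 (Site A): n₁ = 2288, n₀ = 1696, n = 3984; a·n₀/n = 1854·1696/3984 = 789.2530; c·n₁/n = 787·2288/3984 = 451.9719
Stratum 2 (Site B): n₁ = 560, n₀ = 1918, n = 2478; a·n₀/n = 355·1918/2478 = 274.7740; c·n₁/n = 775·560/2478 = 175.1412
RR_MH = (789.2530 + 274.7740) / (451.9719 + 175.1412) = 1064.0270 / 627.1131 = 1.69671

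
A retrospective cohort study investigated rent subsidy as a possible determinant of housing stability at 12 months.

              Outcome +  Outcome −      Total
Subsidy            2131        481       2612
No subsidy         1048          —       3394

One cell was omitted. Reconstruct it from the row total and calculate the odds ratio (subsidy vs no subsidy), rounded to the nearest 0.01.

9.92

The missing cell is in the unexposed row: 3394 − 1048 = 2346.
So a = 2131, b = 481, c = 1048, d = 2346.
OR = (a·d)/(b·c) = (2131 × 2346) / (481 × 1048) = 4999326 / 504088 = 9.91757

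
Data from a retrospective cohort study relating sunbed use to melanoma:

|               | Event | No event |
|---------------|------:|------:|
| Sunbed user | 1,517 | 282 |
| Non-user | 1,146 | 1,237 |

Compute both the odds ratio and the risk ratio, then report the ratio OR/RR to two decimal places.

3.31

Cells: a = 1517, b = 282, c = 1146, d = 1237.
OR = (1517·1237)/(282·1146) = 1876529/323172 = 5.80660
Risk in exposed = 1517/1799 = 0.84325; risk in unexposed = 1146/2383 = 0.48091; RR = 1.75345
OR/RR = 5.80660 / 1.75345 = 3.31152
The outcome is not rare, so the OR lies further from 1 than the RR.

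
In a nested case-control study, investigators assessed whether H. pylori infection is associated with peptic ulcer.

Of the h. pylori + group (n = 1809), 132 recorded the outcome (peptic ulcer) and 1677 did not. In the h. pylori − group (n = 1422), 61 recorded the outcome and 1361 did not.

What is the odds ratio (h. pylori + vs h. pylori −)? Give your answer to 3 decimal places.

1.756

From the description: a = 132, b = 1677, c = 61, d = 1361.
OR = (a·d)/(b·c) = (132 × 1361) / (1677 × 61) = 179652 / 102297 = 1.75618
The odds of peptic ulcer are about 1.76 times as high in the h. pylori + group.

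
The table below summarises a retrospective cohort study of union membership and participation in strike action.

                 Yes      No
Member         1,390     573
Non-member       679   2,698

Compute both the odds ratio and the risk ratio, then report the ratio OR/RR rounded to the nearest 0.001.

Cells: a = 1390, b = 573, c = 679, d = 2698.
OR = (1390·2698)/(573·679) = 3750220/389067 = 9.63901
Risk in exposed = 1390/1963 = 0.70810; risk in unexposed = 679/3377 = 0.20107; RR = 3.52173
OR/RR = 9.63901 / 3.52173 = 2.73701
The outcome is not rare, so the OR lies further from 1 than the RR.

2.737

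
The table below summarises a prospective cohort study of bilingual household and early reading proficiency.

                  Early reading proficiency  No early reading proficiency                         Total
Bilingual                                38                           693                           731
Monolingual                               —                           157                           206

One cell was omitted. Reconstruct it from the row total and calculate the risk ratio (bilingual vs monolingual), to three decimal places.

0.219

The missing cell is in the unexposed row: 206 − 157 = 49.
So a = 38, b = 693, c = 49, d = 157.
RR = [a/(a+b)] / [c/(c+d)] = (38/731) / (49/206) = 0.05198/0.23786 = 0.21854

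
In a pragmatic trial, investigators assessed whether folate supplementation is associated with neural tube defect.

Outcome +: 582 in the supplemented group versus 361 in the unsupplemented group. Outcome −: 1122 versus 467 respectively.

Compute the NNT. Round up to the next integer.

11

Risk in treated group = 582/1704 = 0.34155; risk in control = 361/828 = 0.43599.
Absolute risk reduction = 0.43599 − 0.34155 = 0.09444
NNT = 1 / ARR = 1 / 0.09444 = 10.589 → round up → 11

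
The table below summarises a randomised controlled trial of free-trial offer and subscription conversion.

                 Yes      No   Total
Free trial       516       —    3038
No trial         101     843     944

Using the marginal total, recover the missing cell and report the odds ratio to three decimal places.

The missing cell is in the exposed row: 3038 − 516 = 2522.
So a = 516, b = 2522, c = 101, d = 843.
OR = (a·d)/(b·c) = (516 × 843) / (2522 × 101) = 434988 / 254722 = 1.70770

1.708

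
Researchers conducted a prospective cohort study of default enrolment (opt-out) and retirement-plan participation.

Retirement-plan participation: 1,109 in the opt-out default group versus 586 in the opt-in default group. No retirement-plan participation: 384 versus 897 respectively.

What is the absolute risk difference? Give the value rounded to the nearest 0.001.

From the description: a = 1109, b = 384, c = 586, d = 897.
Risk in exposed = 1109/1493 = 0.742800; risk in unexposed = 586/1483 = 0.395145.
Risk difference = 0.742800 − 0.395145 = 0.347655

0.348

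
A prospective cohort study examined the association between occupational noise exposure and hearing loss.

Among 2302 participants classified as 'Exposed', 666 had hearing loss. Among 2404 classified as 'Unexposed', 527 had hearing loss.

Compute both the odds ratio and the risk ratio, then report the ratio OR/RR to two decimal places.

1.10

From the description: a = 666, b = 1636, c = 527, d = 1877.
OR = (666·1877)/(1636·527) = 1250082/862172 = 1.44992
Risk in exposed = 666/2302 = 0.28931; risk in unexposed = 527/2404 = 0.21922; RR = 1.31975
OR/RR = 1.44992 / 1.31975 = 1.09863
The outcome is not rare, so the OR lies further from 1 than the RR.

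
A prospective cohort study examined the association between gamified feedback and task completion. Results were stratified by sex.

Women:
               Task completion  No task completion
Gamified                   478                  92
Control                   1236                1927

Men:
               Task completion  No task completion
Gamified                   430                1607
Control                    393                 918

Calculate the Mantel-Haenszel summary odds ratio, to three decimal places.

1.664

OR_MH = Σ(aᵢdᵢ/nᵢ) / Σ(bᵢcᵢ/nᵢ), where nᵢ is the stratum total.
Stratum 1 (Women): n = 3733; a·d/n = 478·1927/3733 = 246.7469; b·c/n = 92·1236/3733 = 30.4613
Stratum 2 (Men): n = 3348; a·d/n = 430·918/3348 = 117.9032; b·c/n = 1607·393/3348 = 188.6353
OR_MH = (246.7469 + 117.9032) / (30.4613 + 188.6353) = 364.6501 / 219.0966 = 1.66433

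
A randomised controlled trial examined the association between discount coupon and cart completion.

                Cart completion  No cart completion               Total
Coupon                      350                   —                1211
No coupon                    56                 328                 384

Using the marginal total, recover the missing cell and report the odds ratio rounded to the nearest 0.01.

2.38

The missing cell is in the exposed row: 1211 − 350 = 861.
So a = 350, b = 861, c = 56, d = 328.
OR = (a·d)/(b·c) = (350 × 328) / (861 × 56) = 114800 / 48216 = 2.38095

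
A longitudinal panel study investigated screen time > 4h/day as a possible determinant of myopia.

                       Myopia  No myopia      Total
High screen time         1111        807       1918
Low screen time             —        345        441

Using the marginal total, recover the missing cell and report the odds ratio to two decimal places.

The missing cell is in the unexposed row: 441 − 345 = 96.
So a = 1111, b = 807, c = 96, d = 345.
OR = (a·d)/(b·c) = (1111 × 345) / (807 × 96) = 383295 / 77472 = 4.94753

4.95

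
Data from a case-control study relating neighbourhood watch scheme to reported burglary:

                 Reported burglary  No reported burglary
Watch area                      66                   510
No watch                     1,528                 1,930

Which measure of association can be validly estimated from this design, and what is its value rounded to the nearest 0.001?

Cells: a = 66, b = 510, c = 1528, d = 1930.
This is a case-control study: participants were sampled on outcome status, so risks in the source population cannot be estimated directly — relative risk is not valid here. The odds ratio is the appropriate measure.
OR = (a·d)/(b·c) = (66 × 1930) / (510 × 1528) = 127380 / 779280 = 0.16346

0.163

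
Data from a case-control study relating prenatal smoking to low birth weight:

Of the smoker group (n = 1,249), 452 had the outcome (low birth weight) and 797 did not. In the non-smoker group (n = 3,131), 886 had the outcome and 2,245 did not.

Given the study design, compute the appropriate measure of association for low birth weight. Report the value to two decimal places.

1.44

From the description: a = 452, b = 797, c = 886, d = 2245.
This is a case-control study: participants were sampled on outcome status, so risks in the source population cannot be estimated directly — relative risk is not valid here. The odds ratio is the appropriate measure.
OR = (a·d)/(b·c) = (452 × 2245) / (797 × 886) = 1014740 / 706142 = 1.43702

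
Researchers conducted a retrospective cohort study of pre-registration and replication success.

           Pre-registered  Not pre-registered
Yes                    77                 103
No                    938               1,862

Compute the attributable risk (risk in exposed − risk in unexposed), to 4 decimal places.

Reading the table with exposure as columns: a = 77 (Pre-registered, case), b = 938 (Pre-registered, non-case), c = 103 (Not pre-registered, case), d = 1862.
Risk in exposed = 77/1015 = 0.075862; risk in unexposed = 103/1965 = 0.052417.
Risk difference = 0.075862 − 0.052417 = 0.023445

0.0234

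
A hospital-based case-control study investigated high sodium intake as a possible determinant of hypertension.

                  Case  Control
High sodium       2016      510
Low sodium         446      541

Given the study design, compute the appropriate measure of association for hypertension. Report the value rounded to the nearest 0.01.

Cells: a = 2016, b = 510, c = 446, d = 541.
This is a hospital-based case-control study: participants were sampled on outcome status, so risks in the source population cannot be estimated directly — relative risk is not valid here. The odds ratio is the appropriate measure.
OR = (a·d)/(b·c) = (2016 × 541) / (510 × 446) = 1090656 / 227460 = 4.79494

4.79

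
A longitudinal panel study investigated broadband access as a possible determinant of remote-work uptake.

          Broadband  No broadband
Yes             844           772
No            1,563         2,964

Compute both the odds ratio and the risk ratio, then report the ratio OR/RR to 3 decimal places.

Reading the table with exposure as columns: a = 844 (Broadband, case), b = 1563 (Broadband, non-case), c = 772 (No broadband, case), d = 2964.
OR = (844·2964)/(1563·772) = 2501616/1206636 = 2.07322
Risk in exposed = 844/2407 = 0.35064; risk in unexposed = 772/3736 = 0.20664; RR = 1.69690
OR/RR = 2.07322 / 1.69690 = 1.22177
The outcome is not rare, so the OR lies further from 1 than the RR.

1.222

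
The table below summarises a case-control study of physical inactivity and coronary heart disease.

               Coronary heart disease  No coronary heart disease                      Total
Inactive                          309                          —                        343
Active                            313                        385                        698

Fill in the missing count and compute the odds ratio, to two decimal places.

The missing cell is in the exposed row: 343 − 309 = 34.
So a = 309, b = 34, c = 313, d = 385.
OR = (a·d)/(b·c) = (309 × 385) / (34 × 313) = 118965 / 10642 = 11.17882

11.18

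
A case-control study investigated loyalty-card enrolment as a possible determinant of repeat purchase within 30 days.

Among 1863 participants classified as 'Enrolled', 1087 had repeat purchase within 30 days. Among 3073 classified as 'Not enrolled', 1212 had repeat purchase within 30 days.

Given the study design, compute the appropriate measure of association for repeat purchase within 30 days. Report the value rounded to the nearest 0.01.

2.15

From the description: a = 1087, b = 776, c = 1212, d = 1861.
This is a case-control study: participants were sampled on outcome status, so risks in the source population cannot be estimated directly — relative risk is not valid here. The odds ratio is the appropriate measure.
OR = (a·d)/(b·c) = (1087 × 1861) / (776 × 1212) = 2022907 / 940512 = 2.15086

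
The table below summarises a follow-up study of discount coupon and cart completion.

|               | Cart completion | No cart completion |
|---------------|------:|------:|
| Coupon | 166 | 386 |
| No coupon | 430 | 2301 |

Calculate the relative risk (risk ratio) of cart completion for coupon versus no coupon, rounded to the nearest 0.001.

Cells: a = 166, b = 386, c = 430, d = 2301.
Risk in exposed = 166/552 = 0.30072; risk in unexposed = 430/2731 = 0.15745.
RR = 0.30072 / 0.15745 = 1.90995
The risk among the exposed is 1.91 times that among the unexposed.

1.910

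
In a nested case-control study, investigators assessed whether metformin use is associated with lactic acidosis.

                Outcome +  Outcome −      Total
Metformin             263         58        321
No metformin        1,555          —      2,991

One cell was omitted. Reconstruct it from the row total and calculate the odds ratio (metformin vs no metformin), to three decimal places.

The missing cell is in the unexposed row: 2991 − 1555 = 1436.
So a = 263, b = 58, c = 1555, d = 1436.
OR = (a·d)/(b·c) = (263 × 1436) / (58 × 1555) = 377668 / 90190 = 4.18747

4.187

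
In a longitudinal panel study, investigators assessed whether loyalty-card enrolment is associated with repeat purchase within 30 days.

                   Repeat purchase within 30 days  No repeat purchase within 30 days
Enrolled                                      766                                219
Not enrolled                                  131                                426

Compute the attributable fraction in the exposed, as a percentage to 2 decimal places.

Cells: a = 766, b = 219, c = 131, d = 426.
Risk in exposed = 766/985 = 0.77766; risk in unexposed = 131/557 = 0.23519.
RR = 0.77766/0.23519 = 3.30656
AR% = (RR − 1)/RR × 100 = (3.30656 − 1)/3.30656 × 100 = 69.7571%

69.76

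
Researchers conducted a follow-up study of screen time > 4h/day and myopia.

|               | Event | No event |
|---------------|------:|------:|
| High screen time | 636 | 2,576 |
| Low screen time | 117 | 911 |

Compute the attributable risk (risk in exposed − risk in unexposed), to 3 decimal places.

Cells: a = 636, b = 2576, c = 117, d = 911.
Risk in exposed = 636/3212 = 0.198007; risk in unexposed = 117/1028 = 0.113813.
Risk difference = 0.198007 − 0.113813 = 0.084194

0.084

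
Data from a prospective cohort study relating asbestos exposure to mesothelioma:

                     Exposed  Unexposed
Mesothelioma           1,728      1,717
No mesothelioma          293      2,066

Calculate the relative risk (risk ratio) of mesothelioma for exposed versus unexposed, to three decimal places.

1.884

Reading the table with exposure as columns: a = 1728 (Exposed, case), b = 293 (Exposed, non-case), c = 1717 (Unexposed, case), d = 2066.
Risk in exposed = 1728/2021 = 0.85502; risk in unexposed = 1717/3783 = 0.45387.
RR = 0.85502 / 0.45387 = 1.88384
The risk among the exposed is 1.88 times that among the unexposed.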